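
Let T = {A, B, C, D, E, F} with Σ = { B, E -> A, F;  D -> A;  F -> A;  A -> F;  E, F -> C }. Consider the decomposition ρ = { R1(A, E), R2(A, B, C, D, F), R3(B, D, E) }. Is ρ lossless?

No

Chase test. Columns are A, B, C, D, E, F; row i has aⱼ where attribute j ∈ Ri, else bᵢⱼ.
Initial tableau (one row per fragment):
  row 1: a1 b12 b13 b14 a5 b16
  row 2: a1 a2 a3 a4 b25 a6
  row 3: b31 a2 b33 a4 a5 b36
Rows 2 and 3 agree on D; apply D→A and equate their A entries.
Rows 1 and 2 agree on A; apply A→F and equate their F entries.
Rows 1 and 3 agree on A; apply A→F and equate their F entries.
Rows 1 and 3 agree on E, F; apply E, F→C and equate their C entries.
No row becomes fully distinguished — the join is lossy.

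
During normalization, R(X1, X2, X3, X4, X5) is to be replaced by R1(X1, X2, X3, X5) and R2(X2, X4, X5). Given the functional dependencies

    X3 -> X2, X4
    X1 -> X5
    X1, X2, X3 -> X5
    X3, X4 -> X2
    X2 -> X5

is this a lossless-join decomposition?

Common attributes: R1 ∩ R2 = {X2, X5}.
No dependency enlarges {X2, X5}, so (X2, X5)⁺ = {X2, X5}.
The closure contains neither all of R1 = {X1, X2, X3, X5} nor all of R2 = {X2, X4, X5}, so the common attributes are not a superkey of either fragment. The join is lossy.

No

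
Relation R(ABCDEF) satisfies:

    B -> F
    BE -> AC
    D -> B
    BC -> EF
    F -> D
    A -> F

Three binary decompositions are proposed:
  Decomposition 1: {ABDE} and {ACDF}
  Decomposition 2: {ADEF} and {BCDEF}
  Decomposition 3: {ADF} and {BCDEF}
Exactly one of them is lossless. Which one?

Decomposition 2

Decomposition 1: common = {AD}, closure = {ABDF} → lossy.
Decomposition 2: common = {DEF}, closure = {ABCDEF} → lossless.
Decomposition 3: common = {DF}, closure = {BDF} → lossy.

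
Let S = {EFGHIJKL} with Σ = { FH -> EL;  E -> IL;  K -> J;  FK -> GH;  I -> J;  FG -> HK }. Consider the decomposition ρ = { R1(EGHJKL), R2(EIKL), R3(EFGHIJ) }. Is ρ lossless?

No

Chase test. Columns are EFGHIJKL; row i has aⱼ where attribute j ∈ Ri, else bᵢⱼ.
Initial tableau (one row per fragment):
  row 1: a1 b12 a3 a4 b15 a6 a7 a8
  row 2: a1 b22 b23 b24 a5 b26 a7 a8
  row 3: a1 a2 a3 a4 a5 a6 b37 b38
Rows 1 and 2 agree on E; apply E→IL and equate their IL entries.
Rows 1 and 3 agree on E; apply E→IL and equate their IL entries.
Rows 1 and 2 agree on K; apply K→J and equate their J entries.
No row becomes fully distinguished — the join is lossy.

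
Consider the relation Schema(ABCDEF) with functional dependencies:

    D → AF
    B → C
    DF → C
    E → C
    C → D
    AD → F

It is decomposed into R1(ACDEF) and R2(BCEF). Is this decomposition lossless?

Yes

Common attributes: R1 ∩ R2 = {CEF}.
Closure of {CEF}: C → D applies, adding D; D → AF applies, adding A. So (CEF)⁺ = {ACDEF}.
This closure contains every attribute of R1, so R1 ∩ R2 → R1. The join is lossless.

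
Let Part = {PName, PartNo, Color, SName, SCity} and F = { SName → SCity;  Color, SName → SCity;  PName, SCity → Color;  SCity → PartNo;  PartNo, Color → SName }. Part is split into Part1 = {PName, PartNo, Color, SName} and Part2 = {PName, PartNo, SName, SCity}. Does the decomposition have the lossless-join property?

Common attributes: Part1 ∩ Part2 = {PName, PartNo, SName}.
Closure of {PName, PartNo, SName}: SName → SCity applies, adding SCity; PName, SCity → Color applies, adding Color. So (PName, PartNo, SName)⁺ = {PName, PartNo, Color, SName, SCity}.
This closure contains every attribute of Part1, so Part1 ∩ Part2 → Part1. The join is lossless.

Yes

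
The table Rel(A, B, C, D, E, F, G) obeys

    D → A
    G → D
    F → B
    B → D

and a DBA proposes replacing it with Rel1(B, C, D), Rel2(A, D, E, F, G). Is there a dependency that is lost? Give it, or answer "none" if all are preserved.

Check F → B: no single fragment contains all of {B, F}, and the restricted closure of {F} across the fragments never reaches {B}.
D → A is preserved.
G → D is preserved.
B → D is preserved.

F → B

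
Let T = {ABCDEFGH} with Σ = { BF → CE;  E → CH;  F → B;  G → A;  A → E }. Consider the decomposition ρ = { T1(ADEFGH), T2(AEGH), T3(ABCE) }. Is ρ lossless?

No

Chase test. Columns are ABCDEFGH; row i has aⱼ where attribute j ∈ Ti, else bᵢⱼ.
Initial tableau (one row per fragment):
  row 1: a1 b12 b13 a4 a5 a6 a7 a8
  row 2: a1 b22 b23 b24 a5 b26 a7 a8
  row 3: a1 a2 a3 b34 a5 b36 b37 b38
Rows 1 and 2 agree on E; apply E→CH and equate their CH entries.
Rows 1 and 3 agree on E; apply E→CH and equate their CH entries.
No row becomes fully distinguished — the join is lossy.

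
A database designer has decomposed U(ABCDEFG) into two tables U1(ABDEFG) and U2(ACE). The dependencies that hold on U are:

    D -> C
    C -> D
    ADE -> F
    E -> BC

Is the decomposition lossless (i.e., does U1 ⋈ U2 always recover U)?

Yes

Common attributes: U1 ∩ U2 = {AE}.
Closure of {AE}: E → BC applies, adding BC; C → D applies, adding D; ADE → F applies, adding F. So (AE)⁺ = {ABCDEF}.
This closure contains every attribute of U2, so U1 ∩ U2 → U2. The join is lossless.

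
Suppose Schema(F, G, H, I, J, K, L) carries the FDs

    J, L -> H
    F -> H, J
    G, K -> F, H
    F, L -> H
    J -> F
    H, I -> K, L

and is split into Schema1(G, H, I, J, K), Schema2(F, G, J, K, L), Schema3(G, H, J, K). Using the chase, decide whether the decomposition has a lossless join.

Chase test. Columns are F, G, H, I, J, K, L; row i has aⱼ where attribute j ∈ Schemai, else bᵢⱼ.
Initial tableau (one row per fragment):
  row 1: b11 a2 a3 a4 a5 a6 b17
  row 2: a1 a2 b23 b24 a5 a6 a7
  row 3: b31 a2 a3 b34 a5 a6 b37
Rows 1 and 2 agree on G, K; apply G, K→F, H and equate their F, H entries.
Rows 1 and 3 agree on G, K; apply G, K→F, H and equate their F, H entries.
No row becomes fully distinguished — the join is lossy.

No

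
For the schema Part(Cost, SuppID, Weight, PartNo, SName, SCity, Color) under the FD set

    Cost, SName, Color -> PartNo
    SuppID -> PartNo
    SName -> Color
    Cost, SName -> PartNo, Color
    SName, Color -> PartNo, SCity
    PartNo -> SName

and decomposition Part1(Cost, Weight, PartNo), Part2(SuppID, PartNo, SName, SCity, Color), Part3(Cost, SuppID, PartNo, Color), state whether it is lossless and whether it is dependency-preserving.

Lossless test (chase): Rows 1 and 2 agree on PartNo; apply PartNo→SName and equate their SName entries. Rows 1 and 3 agree on PartNo; apply PartNo→SName and equate their SName entries. Rows 1 and 2 agree on SName; apply SName→Color and equate their Color entries. Rows 1 and 2 agree on SName, Color; apply SName, Color→PartNo, SCity and equate their PartNo, SCity entries. Rows 1 and 3 agree on SName, Color; apply SName, Color→PartNo, SCity and equate their PartNo, SCity entries. No row becomes fully distinguished — the join is lossy.
Dependency preservation: Cost, SName, Color → PartNo; Cost, SName → PartNo, Color are not contained in any single fragment, but the restricted closure of each left-hand side across the fragments still reaches the right-hand side; the remaining FDs each lie inside some fragment. All dependencies are preserved.

lossy but dependency-preserving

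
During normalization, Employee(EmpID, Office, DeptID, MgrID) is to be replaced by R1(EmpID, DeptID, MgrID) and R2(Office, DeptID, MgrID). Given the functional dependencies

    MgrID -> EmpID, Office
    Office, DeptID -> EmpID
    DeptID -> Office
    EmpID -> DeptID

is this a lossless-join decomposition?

Yes

Common attributes: R1 ∩ R2 = {DeptID, MgrID}.
Closure of {DeptID, MgrID}: MgrID → EmpID, Office applies, adding EmpID, Office. So (DeptID, MgrID)⁺ = {EmpID, Office, DeptID, MgrID}.
This closure contains every attribute of R1, so R1 ∩ R2 → R1. The join is lossless.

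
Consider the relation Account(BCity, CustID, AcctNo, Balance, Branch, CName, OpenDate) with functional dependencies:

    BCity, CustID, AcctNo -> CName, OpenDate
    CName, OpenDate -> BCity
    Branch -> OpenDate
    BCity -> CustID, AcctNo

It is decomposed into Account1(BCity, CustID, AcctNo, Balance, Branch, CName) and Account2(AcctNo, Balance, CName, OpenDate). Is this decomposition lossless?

No

Common attributes: Account1 ∩ Account2 = {AcctNo, Balance, CName}.
No dependency enlarges {AcctNo, Balance, CName}, so (AcctNo, Balance, CName)⁺ = {AcctNo, Balance, CName}.
The closure contains neither all of Account1 = {BCity, CustID, AcctNo, Balance, Branch, CName} nor all of Account2 = {AcctNo, Balance, CName, OpenDate}, so the common attributes are not a superkey of either fragment. The join is lossy.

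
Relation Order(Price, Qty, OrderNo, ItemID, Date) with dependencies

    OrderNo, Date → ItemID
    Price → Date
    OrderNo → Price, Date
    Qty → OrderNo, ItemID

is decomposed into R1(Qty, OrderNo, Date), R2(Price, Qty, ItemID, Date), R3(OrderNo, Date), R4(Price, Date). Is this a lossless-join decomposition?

Chase test. Columns are Price, Qty, OrderNo, ItemID, Date; row i has aⱼ where attribute j ∈ Ri, else bᵢⱼ.
Initial tableau (one row per fragment):
  row 1: b11 a2 a3 b14 a5
  row 2: a1 a2 b23 a4 a5
  row 3: b31 b32 a3 b34 a5
  row 4: a1 b42 b43 b44 a5
Rows 1 and 3 agree on OrderNo, Date; apply OrderNo, Date→ItemID and equate their ItemID entries.
Rows 1 and 3 agree on OrderNo; apply OrderNo→Price, Date and equate their Price, Date entries.
Rows 1 and 2 agree on Qty; apply Qty→OrderNo, ItemID and equate their OrderNo, ItemID entries.
Rows 1 and 2 agree on OrderNo; apply OrderNo→Price, Date and equate their Price, Date entries.
Row 1 is now all distinguished symbols — the join is lossless.

Yes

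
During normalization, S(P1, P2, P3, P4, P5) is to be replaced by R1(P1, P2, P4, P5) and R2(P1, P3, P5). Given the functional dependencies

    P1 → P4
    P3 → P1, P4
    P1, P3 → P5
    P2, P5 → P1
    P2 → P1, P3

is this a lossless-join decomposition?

No

Common attributes: R1 ∩ R2 = {P1, P5}.
Closure of {P1, P5}: P1 → P4 applies, adding P4. So (P1, P5)⁺ = {P1, P4, P5}.
The closure contains neither all of R1 = {P1, P2, P4, P5} nor all of R2 = {P1, P3, P5}, so the common attributes are not a superkey of either fragment. The join is lossy.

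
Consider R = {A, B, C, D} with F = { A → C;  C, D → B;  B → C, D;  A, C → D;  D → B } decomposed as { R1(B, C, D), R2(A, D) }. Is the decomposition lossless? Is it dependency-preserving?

lossless and dependency-preserving

Lossless test: (D)⁺ = {B, C, D}, which contains all of one fragment — lossless.
Dependency preservation: A → C; A, C → D are not contained in any single fragment, but the restricted closure of each left-hand side across the fragments still reaches the right-hand side; the remaining FDs each lie inside some fragment. All dependencies are preserved.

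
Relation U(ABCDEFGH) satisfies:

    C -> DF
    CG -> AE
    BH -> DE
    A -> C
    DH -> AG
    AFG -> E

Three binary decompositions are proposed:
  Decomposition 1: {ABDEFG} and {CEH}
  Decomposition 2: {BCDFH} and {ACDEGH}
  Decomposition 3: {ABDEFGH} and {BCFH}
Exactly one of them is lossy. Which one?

Decomposition 1

Decomposition 1: common = {E}, closure = {E} → lossy.
Decomposition 2: common = {CDH}, closure = {ACDEFGH} → lossless.
Decomposition 3: common = {BFH}, closure = {ABCDEFGH} → lossless.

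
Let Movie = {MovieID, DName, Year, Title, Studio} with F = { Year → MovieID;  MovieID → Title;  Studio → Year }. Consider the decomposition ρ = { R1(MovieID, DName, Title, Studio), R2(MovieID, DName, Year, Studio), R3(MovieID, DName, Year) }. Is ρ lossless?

Chase test. Columns are MovieID, DName, Year, Title, Studio; row i has aⱼ where attribute j ∈ Ri, else bᵢⱼ.
Initial tableau (one row per fragment):
  row 1: a1 a2 b13 a4 a5
  row 2: a1 a2 a3 b24 a5
  row 3: a1 a2 a3 b34 b35
Rows 1 and 2 agree on MovieID; apply MovieID→Title and equate their Title entries.
Rows 1 and 3 agree on MovieID; apply MovieID→Title and equate their Title entries.
Rows 1 and 2 agree on Studio; apply Studio→Year and equate their Year entries.
Row 1 is now all distinguished symbols — the join is lossless.

Yes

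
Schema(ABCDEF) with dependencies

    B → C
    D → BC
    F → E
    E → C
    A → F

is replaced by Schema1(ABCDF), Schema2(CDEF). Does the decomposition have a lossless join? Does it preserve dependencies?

Lossless test: (CDF)⁺ = {BCDEF}, which contains all of one fragment — lossless.
Dependency preservation: every FD's attributes lie within a single fragment, so each can be enforced locally — preserved.

lossless and dependency-preserving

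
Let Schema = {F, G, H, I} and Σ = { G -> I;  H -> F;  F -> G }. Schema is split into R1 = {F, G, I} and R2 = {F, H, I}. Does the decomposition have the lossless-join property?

Common attributes: R1 ∩ R2 = {F, I}.
Closure of {F, I}: F → G applies, adding G. So (F, I)⁺ = {F, G, I}.
This closure contains every attribute of R1, so R1 ∩ R2 → R1. The join is lossless.

Yes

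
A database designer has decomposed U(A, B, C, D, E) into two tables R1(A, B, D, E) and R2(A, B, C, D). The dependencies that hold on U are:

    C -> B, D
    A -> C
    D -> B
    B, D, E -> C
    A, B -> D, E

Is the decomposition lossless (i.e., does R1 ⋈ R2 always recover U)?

Yes

Common attributes: R1 ∩ R2 = {A, B, D}.
Closure of {A, B, D}: A → C applies, adding C; A, B → D, E applies, adding E. So (A, B, D)⁺ = {A, B, C, D, E}.
This closure contains every attribute of R1, so R1 ∩ R2 → R1. The join is lossless.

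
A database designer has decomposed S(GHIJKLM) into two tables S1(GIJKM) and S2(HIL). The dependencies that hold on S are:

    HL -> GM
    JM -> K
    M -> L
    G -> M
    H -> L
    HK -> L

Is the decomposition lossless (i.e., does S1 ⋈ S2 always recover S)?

No

Common attributes: S1 ∩ S2 = {I}.
No dependency enlarges {I}, so (I)⁺ = {I}.
The closure contains neither all of S1 = {GIJKM} nor all of S2 = {HIL}, so the common attributes are not a superkey of either fragment. The join is lossy.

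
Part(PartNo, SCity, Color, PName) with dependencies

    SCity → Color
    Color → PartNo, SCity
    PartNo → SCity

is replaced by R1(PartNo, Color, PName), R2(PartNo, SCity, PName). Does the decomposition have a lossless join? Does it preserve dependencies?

lossless and dependency-preserving

Lossless test: (PartNo, PName)⁺ = {PartNo, SCity, Color, PName}, which contains all of one fragment — lossless.
Dependency preservation: SCity → Color; Color → PartNo, SCity are not contained in any single fragment, but the restricted closure of each left-hand side across the fragments still reaches the right-hand side; the remaining FDs each lie inside some fragment. All dependencies are preserved.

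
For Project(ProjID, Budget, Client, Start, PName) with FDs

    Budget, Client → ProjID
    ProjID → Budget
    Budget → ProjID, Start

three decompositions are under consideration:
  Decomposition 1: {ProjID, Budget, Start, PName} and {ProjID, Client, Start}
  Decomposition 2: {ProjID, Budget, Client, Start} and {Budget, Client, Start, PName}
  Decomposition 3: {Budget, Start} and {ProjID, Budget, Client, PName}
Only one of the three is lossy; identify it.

Decomposition 1

Decomposition 1: common = {ProjID, Start}, closure = {ProjID, Budget, Start} → lossy.
Decomposition 2: common = {Budget, Client, Start}, closure = {ProjID, Budget, Client, Start} → lossless.
Decomposition 3: common = {Budget}, closure = {ProjID, Budget, Start} → lossless.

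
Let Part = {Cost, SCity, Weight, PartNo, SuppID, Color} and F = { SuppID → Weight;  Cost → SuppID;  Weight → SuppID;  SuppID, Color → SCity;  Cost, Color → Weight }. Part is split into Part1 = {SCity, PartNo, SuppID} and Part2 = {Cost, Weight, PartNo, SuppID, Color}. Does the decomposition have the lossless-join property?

Common attributes: Part1 ∩ Part2 = {PartNo, SuppID}.
Closure of {PartNo, SuppID}: SuppID → Weight applies, adding Weight. So (PartNo, SuppID)⁺ = {Weight, PartNo, SuppID}.
The closure contains neither all of Part1 = {SCity, PartNo, SuppID} nor all of Part2 = {Cost, Weight, PartNo, SuppID, Color}, so the common attributes are not a superkey of either fragment. The join is lossy.

No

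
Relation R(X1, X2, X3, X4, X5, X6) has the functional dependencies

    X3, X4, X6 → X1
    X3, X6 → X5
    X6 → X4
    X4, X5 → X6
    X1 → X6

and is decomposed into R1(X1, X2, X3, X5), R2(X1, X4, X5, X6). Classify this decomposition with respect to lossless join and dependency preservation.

lossless but not dependency-preserving

Lossless test: (X1, X5)⁺ = {X1, X4, X5, X6}, which contains all of one fragment — lossless.
Dependency preservation: the restricted closure of {X3, X4, X6} across the fragments never reaches {X1}, so X3, X4, X6 → X1 cannot be enforced without a join — not preserved.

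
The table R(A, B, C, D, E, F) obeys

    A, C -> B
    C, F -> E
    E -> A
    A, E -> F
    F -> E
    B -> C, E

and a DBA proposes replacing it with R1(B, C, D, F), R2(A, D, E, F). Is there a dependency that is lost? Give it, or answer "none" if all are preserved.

Check A, C → B: no single fragment contains all of {A, B, C}, and the restricted closure of {A, C} across the fragments never reaches {B}.
C, F → E is preserved.
E → A is preserved.
A, E → F is preserved.
F → E is preserved.
B → C, E is preserved.

A, C -> B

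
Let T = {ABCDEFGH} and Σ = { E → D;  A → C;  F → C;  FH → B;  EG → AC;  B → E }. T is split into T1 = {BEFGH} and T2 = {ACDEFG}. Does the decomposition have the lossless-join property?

Common attributes: T1 ∩ T2 = {EFG}.
Closure of {EFG}: E → D applies, adding D; F → C applies, adding C; EG → AC applies, adding A. So (EFG)⁺ = {ACDEFG}.
This closure contains every attribute of T2, so T1 ∩ T2 → T2. The join is lossless.

Yes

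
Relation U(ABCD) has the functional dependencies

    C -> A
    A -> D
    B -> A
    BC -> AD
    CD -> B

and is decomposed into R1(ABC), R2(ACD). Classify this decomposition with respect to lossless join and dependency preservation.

Lossless test: (AC)⁺ = {ABCD}, which contains all of one fragment — lossless.
Dependency preservation: BC → AD; CD → B are not contained in any single fragment, but the restricted closure of each left-hand side across the fragments still reaches the right-hand side; the remaining FDs each lie inside some fragment. All dependencies are preserved.

lossless and dependency-preserving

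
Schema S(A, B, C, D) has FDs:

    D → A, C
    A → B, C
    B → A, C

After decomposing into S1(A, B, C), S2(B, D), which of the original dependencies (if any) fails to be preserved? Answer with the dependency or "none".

none

D → A, C: restricted closure across fragments reaches A, C.
A → B, C lies within S1.
B → A, C lies within S1.
Every dependency is enforceable on the fragments, so the decomposition is dependency-preserving.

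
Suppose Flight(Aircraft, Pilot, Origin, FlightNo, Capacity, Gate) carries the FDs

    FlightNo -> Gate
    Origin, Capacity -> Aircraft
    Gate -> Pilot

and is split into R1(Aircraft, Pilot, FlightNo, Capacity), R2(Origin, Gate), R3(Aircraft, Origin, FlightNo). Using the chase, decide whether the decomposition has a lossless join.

No

Chase test. Columns are Aircraft, Pilot, Origin, FlightNo, Capacity, Gate; row i has aⱼ where attribute j ∈ Ri, else bᵢⱼ.
Initial tableau (one row per fragment):
  row 1: a1 a2 b13 a4 a5 b16
  row 2: b21 b22 a3 b24 b25 a6
  row 3: a1 b32 a3 a4 b35 b36
Rows 1 and 3 agree on FlightNo; apply FlightNo→Gate and equate their Gate entries.
Rows 1 and 3 agree on Gate; apply Gate→Pilot and equate their Pilot entries.
No row becomes fully distinguished — the join is lossy.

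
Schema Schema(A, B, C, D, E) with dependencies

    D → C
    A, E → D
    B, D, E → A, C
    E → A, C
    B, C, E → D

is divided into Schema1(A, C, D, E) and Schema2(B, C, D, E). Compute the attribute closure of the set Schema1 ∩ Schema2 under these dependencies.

A, C, D, E

Schema1 ∩ Schema2 = {C, D, E}.
E → A, C applies, adding A
Closure: {A, C, D, E}.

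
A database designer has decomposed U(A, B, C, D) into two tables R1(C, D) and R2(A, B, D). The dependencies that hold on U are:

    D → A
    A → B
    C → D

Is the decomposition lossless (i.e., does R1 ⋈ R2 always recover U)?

Common attributes: R1 ∩ R2 = {D}.
Closure of {D}: D → A applies, adding A; A → B applies, adding B. So (D)⁺ = {A, B, D}.
This closure contains every attribute of R2, so R1 ∩ R2 → R2. The join is lossless.

Yes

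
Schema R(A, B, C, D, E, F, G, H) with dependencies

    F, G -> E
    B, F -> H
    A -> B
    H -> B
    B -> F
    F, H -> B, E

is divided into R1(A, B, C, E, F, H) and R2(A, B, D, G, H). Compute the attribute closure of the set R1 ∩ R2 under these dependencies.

R1 ∩ R2 = {A, B, H}.
B → F applies, adding F
F, H → B, E applies, adding E
Closure: {A, B, E, F, H}.

A, B, E, F, H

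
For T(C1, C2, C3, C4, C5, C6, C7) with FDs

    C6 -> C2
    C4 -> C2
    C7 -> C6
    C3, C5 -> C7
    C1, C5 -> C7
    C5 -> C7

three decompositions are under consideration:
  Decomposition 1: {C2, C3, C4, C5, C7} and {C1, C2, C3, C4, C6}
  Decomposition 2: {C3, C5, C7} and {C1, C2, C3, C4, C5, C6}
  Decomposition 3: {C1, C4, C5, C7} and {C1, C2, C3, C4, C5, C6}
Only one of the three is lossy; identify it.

Decomposition 1: common = {C2, C3, C4}, closure = {C2, C3, C4} → lossy.
Decomposition 2: common = {C3, C5}, closure = {C2, C3, C5, C6, C7} → lossless.
Decomposition 3: common = {C1, C4, C5}, closure = {C1, C2, C4, C5, C6, C7} → lossless.

Decomposition 1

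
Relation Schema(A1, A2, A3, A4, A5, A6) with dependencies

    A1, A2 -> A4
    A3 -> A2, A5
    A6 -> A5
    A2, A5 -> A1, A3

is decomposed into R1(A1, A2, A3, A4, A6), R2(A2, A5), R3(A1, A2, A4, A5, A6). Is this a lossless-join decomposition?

Yes

Chase test. Columns are A1, A2, A3, A4, A5, A6; row i has aⱼ where attribute j ∈ Ri, else bᵢⱼ.
Initial tableau (one row per fragment):
  row 1: a1 a2 a3 a4 b15 a6
  row 2: b21 a2 b23 b24 a5 b26
  row 3: a1 a2 b33 a4 a5 a6
Rows 1 and 3 agree on A6; apply A6→A5 and equate their A5 entries.
Rows 1 and 2 agree on A2, A5; apply A2, A5→A1, A3 and equate their A1, A3 entries.
Rows 1 and 3 agree on A2, A5; apply A2, A5→A1, A3 and equate their A1, A3 entries.
Rows 1 and 2 agree on A1, A2; apply A1, A2→A4 and equate their A4 entries.
Row 1 is now all distinguished symbols — the join is lossless.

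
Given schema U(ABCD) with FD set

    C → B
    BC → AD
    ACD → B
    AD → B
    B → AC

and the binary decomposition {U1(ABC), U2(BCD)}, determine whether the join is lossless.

Yes

Common attributes: U1 ∩ U2 = {BC}.
Closure of {BC}: BC → AD applies, adding AD. So (BC)⁺ = {ABCD}.
This closure contains every attribute of U1, so U1 ∩ U2 → U1. The join is lossless.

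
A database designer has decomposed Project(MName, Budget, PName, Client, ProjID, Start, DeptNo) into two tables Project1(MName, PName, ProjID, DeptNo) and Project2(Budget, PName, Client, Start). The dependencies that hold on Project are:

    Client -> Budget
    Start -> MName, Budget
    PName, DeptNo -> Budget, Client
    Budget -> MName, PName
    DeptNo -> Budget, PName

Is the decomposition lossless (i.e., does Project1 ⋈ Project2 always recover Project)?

No

Common attributes: Project1 ∩ Project2 = {PName}.
No dependency enlarges {PName}, so (PName)⁺ = {PName}.
The closure contains neither all of Project1 = {MName, PName, ProjID, DeptNo} nor all of Project2 = {Budget, PName, Client, Start}, so the common attributes are not a superkey of either fragment. The join is lossy.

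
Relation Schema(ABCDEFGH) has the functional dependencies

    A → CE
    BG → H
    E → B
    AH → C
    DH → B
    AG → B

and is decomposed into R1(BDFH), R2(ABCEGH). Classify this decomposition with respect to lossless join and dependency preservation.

lossy but dependency-preserving

Lossless test: (BH)⁺ = {BH}, which is a superkey of neither fragment — lossy.
Dependency preservation: every FD's attributes lie within a single fragment, so each can be enforced locally — preserved.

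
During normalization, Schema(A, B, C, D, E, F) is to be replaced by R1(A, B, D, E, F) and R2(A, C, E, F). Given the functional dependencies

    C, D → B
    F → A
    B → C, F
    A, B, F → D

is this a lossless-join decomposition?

Common attributes: R1 ∩ R2 = {A, E, F}.
No dependency enlarges {A, E, F}, so (A, E, F)⁺ = {A, E, F}.
The closure contains neither all of R1 = {A, B, D, E, F} nor all of R2 = {A, C, E, F}, so the common attributes are not a superkey of either fragment. The join is lossy.

No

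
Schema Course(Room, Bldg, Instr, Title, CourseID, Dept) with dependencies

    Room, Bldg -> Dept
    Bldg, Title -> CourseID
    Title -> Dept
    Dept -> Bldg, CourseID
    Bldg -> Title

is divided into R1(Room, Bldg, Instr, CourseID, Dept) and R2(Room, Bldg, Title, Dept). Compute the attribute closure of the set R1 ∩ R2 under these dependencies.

R1 ∩ R2 = {Room, Bldg, Dept}.
Dept → Bldg, CourseID applies, adding CourseID
Bldg → Title applies, adding Title
Closure: {Room, Bldg, Title, CourseID, Dept}.

Room, Bldg, Title, CourseID, Dept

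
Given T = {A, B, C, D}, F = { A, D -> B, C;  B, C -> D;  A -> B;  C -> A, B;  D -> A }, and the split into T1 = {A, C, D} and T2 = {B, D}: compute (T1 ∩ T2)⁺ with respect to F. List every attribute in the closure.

A, B, C, D

T1 ∩ T2 = {D}.
D → A applies, adding A
A, D → B, C applies, adding B, C
Closure: {A, B, C, D}.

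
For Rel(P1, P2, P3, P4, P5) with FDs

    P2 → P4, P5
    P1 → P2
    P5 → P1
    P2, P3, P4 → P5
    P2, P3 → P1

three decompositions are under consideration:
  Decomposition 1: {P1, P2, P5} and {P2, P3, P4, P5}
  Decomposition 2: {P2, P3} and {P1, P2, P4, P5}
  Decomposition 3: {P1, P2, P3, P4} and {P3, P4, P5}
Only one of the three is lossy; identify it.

Decomposition 1: common = {P2, P5}, closure = {P1, P2, P4, P5} → lossless.
Decomposition 2: common = {P2}, closure = {P1, P2, P4, P5} → lossless.
Decomposition 3: common = {P3, P4}, closure = {P3, P4} → lossy.

Decomposition 3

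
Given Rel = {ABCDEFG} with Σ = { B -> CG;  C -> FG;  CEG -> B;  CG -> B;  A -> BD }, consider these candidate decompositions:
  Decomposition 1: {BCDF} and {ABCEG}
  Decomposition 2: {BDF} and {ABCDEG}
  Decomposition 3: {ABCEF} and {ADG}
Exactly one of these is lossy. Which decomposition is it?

Decomposition 1: common = {BC}, closure = {BCFG} → lossy.
Decomposition 2: common = {BD}, closure = {BCDFG} → lossless.
Decomposition 3: common = {A}, closure = {ABCDFG} → lossless.

Decomposition 1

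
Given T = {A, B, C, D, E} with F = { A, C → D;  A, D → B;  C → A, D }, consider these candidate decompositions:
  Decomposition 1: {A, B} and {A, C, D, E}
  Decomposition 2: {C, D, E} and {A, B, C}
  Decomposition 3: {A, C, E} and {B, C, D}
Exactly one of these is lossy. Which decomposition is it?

Decomposition 1: common = {A}, closure = {A} → lossy.
Decomposition 2: common = {C}, closure = {A, B, C, D} → lossless.
Decomposition 3: common = {C}, closure = {A, B, C, D} → lossless.

Decomposition 1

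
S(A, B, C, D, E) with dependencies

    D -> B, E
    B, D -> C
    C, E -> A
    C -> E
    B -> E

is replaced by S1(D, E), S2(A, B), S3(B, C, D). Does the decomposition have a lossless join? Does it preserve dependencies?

lossy and not dependency-preserving

Lossless test (chase): Rows 1 and 3 agree on D; apply D→B, E and equate their B, E entries. Rows 1 and 3 agree on B, D; apply B, D→C and equate their C entries. Rows 1 and 3 agree on C, E; apply C, E→A and equate their A entries. Rows 1 and 2 agree on B; apply B→E and equate their E entries. No row becomes fully distinguished — the join is lossy.
Dependency preservation: the restricted closure of {C, E} across the fragments never reaches {A}, so C, E → A cannot be enforced without a join — not preserved.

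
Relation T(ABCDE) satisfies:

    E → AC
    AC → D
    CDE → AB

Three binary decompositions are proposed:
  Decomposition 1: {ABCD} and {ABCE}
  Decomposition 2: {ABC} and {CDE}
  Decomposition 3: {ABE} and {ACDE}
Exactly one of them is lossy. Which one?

Decomposition 2

Decomposition 1: common = {ABC}, closure = {ABCD} → lossless.
Decomposition 2: common = {C}, closure = {C} → lossy.
Decomposition 3: common = {AE}, closure = {ABCDE} → lossless.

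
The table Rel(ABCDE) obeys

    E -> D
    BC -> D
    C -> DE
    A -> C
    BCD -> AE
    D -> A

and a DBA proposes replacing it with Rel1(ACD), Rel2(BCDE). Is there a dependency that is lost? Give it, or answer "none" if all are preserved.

none

E → D lies within Rel2.
BC → D lies within Rel2.
C → DE lies within Rel2.
A → C lies within Rel1.
BCD → AE: restricted closure across fragments reaches AE.
D → A lies within Rel1.
Every dependency is enforceable on the fragments, so the decomposition is dependency-preserving.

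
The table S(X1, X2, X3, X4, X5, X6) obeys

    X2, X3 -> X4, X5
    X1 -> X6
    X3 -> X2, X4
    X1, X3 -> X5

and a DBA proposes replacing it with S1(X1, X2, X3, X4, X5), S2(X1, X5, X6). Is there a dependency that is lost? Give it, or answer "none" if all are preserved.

X2, X3 → X4, X5 lies within S1.
X1 → X6 lies within S2.
X3 → X2, X4 lies within S1.
X1, X3 → X5 lies within S1.
Every dependency is enforceable on the fragments, so the decomposition is dependency-preserving.

none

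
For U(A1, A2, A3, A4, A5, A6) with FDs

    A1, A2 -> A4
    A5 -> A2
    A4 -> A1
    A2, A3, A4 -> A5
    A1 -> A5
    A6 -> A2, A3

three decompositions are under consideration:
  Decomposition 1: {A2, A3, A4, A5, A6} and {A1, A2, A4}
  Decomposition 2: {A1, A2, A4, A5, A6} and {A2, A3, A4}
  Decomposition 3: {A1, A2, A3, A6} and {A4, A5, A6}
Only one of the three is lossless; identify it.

Decomposition 1

Decomposition 1: common = {A2, A4}, closure = {A1, A2, A4, A5} → lossless.
Decomposition 2: common = {A2, A4}, closure = {A1, A2, A4, A5} → lossy.
Decomposition 3: common = {A6}, closure = {A2, A3, A6} → lossy.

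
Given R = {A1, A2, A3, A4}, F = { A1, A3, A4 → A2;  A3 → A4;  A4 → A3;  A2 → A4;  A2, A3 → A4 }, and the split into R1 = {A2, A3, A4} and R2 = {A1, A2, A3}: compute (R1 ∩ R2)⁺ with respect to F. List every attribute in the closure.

A2, A3, A4

R1 ∩ R2 = {A2, A3}.
A3 → A4 applies, adding A4
Closure: {A2, A3, A4}.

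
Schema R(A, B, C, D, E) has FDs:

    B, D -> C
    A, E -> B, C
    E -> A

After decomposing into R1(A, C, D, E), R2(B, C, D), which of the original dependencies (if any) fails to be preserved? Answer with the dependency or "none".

A, E -> B, C

Check A, E → B, C: no single fragment contains all of {A, B, C, E}, and the restricted closure of {A, E} across the fragments never reaches {B, C}.
B, D → C is preserved.
E → A is preserved.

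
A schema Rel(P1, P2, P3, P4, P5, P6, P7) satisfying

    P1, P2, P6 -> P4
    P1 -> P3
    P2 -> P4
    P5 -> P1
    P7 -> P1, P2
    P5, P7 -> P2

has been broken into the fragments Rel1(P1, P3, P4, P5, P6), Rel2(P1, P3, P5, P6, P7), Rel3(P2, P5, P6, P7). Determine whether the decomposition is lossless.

No

Chase test. Columns are P1, P2, P3, P4, P5, P6, P7; row i has aⱼ where attribute j ∈ Reli, else bᵢⱼ.
Initial tableau (one row per fragment):
  row 1: a1 b12 a3 a4 a5 a6 b17
  row 2: a1 b22 a3 b24 a5 a6 a7
  row 3: b31 a2 b33 b34 a5 a6 a7
Rows 1 and 3 agree on P5; apply P5→P1 and equate their P1 entries.
Rows 2 and 3 agree on P7; apply P7→P1, P2 and equate their P1, P2 entries.
Rows 2 and 3 agree on P1, P2, P6; apply P1, P2, P6→P4 and equate their P4 entries.
Rows 1 and 3 agree on P1; apply P1→P3 and equate their P3 entries.
No row becomes fully distinguished — the join is lossy.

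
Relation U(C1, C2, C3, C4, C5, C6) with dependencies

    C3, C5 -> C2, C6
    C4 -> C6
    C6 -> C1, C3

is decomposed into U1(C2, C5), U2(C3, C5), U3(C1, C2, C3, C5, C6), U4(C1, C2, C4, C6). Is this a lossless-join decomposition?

Chase test. Columns are C1, C2, C3, C4, C5, C6; row i has aⱼ where attribute j ∈ Ui, else bᵢⱼ.
Initial tableau (one row per fragment):
  row 1: b11 a2 b13 b14 a5 b16
  row 2: b21 b22 a3 b24 a5 b26
  row 3: a1 a2 a3 b34 a5 a6
  row 4: a1 a2 b43 a4 b45 a6
Rows 2 and 3 agree on C3, C5; apply C3, C5→C2, C6 and equate their C2, C6 entries.
Rows 2 and 3 agree on C6; apply C6→C1, C3 and equate their C1, C3 entries.
Rows 2 and 4 agree on C6; apply C6→C1, C3 and equate their C1, C3 entries.
No row becomes fully distinguished — the join is lossy.

No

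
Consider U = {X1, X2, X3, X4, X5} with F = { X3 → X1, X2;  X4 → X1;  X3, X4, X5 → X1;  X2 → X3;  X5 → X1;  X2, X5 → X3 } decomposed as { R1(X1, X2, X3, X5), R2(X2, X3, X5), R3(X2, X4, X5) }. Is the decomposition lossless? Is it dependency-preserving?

lossless but not dependency-preserving

Lossless test (chase): Rows 1 and 2 agree on X3; apply X3→X1, X2 and equate their X1, X2 entries. Rows 1 and 3 agree on X2; apply X2→X3 and equate their X3 entries. Rows 1 and 3 agree on X5; apply X5→X1 and equate their X1 entries. Row 3 is now all distinguished symbols — the join is lossless.
Dependency preservation: the restricted closure of {X4} across the fragments never reaches {X1}, so X4 → X1 cannot be enforced without a join — not preserved.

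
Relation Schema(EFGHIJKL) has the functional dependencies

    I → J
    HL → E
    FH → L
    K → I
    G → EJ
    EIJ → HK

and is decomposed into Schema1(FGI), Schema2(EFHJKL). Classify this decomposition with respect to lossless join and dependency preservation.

Lossless test: (F)⁺ = {F}, which is a superkey of neither fragment — lossy.
Dependency preservation: the restricted closure of {I} across the fragments never reaches {J}, so I → J cannot be enforced without a join — not preserved.

lossy and not dependency-preserving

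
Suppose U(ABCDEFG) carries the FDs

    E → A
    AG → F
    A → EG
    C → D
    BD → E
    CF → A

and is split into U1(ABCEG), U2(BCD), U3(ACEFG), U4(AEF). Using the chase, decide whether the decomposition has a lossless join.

Yes

Chase test. Columns are ABCDEFG; row i has aⱼ where attribute j ∈ Ui, else bᵢⱼ.
Initial tableau (one row per fragment):
  row 1: a1 a2 a3 b14 a5 b16 a7
  row 2: b21 a2 a3 a4 b25 b26 b27
  row 3: a1 b32 a3 b34 a5 a6 a7
  row 4: a1 b42 b43 b44 a5 a6 b47
Rows 1 and 3 agree on AG; apply AG→F and equate their F entries.
Rows 1 and 4 agree on A; apply A→EG and equate their EG entries.
Rows 1 and 2 agree on C; apply C→D and equate their D entries.
Rows 1 and 3 agree on C; apply C→D and equate their D entries.
Rows 1 and 2 agree on BD; apply BD→E and equate their E entries.
Rows 1 and 2 agree on E; apply E→A and equate their A entries.
Rows 1 and 2 agree on A; apply A→EG and equate their EG entries.
Rows 1 and 2 agree on AG; apply AG→F and equate their F entries.
Row 1 is now all distinguished symbols — the join is lossless.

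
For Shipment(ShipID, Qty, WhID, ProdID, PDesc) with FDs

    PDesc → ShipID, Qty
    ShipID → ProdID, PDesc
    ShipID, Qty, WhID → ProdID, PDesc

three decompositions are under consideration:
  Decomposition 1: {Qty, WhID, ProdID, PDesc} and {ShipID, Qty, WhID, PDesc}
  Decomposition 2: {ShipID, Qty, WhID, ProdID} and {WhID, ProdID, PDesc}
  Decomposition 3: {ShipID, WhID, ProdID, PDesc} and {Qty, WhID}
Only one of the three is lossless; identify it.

Decomposition 1: common = {Qty, WhID, PDesc}, closure = {ShipID, Qty, WhID, ProdID, PDesc} → lossless.
Decomposition 2: common = {WhID, ProdID}, closure = {WhID, ProdID} → lossy.
Decomposition 3: common = {WhID}, closure = {WhID} → lossy.

Decomposition 1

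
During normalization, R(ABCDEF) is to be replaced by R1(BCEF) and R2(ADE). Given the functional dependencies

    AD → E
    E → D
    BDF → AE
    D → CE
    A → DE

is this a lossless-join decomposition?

Common attributes: R1 ∩ R2 = {E}.
Closure of {E}: E → D applies, adding D; D → CE applies, adding C. So (E)⁺ = {CDE}.
The closure contains neither all of R1 = {BCEF} nor all of R2 = {ADE}, so the common attributes are not a superkey of either fragment. The join is lossy.

No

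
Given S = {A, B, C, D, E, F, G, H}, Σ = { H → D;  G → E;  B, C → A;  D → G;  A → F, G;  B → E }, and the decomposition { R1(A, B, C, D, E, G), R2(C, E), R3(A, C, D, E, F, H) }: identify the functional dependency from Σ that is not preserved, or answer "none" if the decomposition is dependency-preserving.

H → D lies within R3.
G → E lies within R1.
B, C → A lies within R1.
D → G lies within R1.
A → F, G: restricted closure across fragments reaches F, G.
B → E lies within R1.
Every dependency is enforceable on the fragments, so the decomposition is dependency-preserving.

none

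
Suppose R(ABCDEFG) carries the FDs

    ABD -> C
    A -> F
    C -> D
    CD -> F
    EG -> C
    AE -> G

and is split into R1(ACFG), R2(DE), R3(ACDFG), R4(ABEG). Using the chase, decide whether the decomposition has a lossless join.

No

Chase test. Columns are ABCDEFG; row i has aⱼ where attribute j ∈ Ri, else bᵢⱼ.
Initial tableau (one row per fragment):
  row 1: a1 b12 a3 b14 b15 a6 a7
  row 2: b21 b22 b23 a4 a5 b26 b27
  row 3: a1 b32 a3 a4 b35 a6 a7
  row 4: a1 a2 b43 b44 a5 b46 a7
Rows 1 and 4 agree on A; apply A→F and equate their F entries.
Rows 1 and 3 agree on C; apply C→D and equate their D entries.
No row becomes fully distinguished — the join is lossy.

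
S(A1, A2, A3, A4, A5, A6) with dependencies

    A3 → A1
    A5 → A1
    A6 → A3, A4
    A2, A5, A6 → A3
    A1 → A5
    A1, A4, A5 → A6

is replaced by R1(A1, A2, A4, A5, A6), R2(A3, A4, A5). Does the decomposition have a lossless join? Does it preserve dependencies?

Lossless test: (A4, A5)⁺ = {A1, A3, A4, A5, A6}, which contains all of one fragment — lossless.
Dependency preservation: A3 → A1; A6 → A3, A4; A2, A5, A6 → A3 are not contained in any single fragment, but the restricted closure of each left-hand side across the fragments still reaches the right-hand side; the remaining FDs each lie inside some fragment. All dependencies are preserved.

lossless and dependency-preserving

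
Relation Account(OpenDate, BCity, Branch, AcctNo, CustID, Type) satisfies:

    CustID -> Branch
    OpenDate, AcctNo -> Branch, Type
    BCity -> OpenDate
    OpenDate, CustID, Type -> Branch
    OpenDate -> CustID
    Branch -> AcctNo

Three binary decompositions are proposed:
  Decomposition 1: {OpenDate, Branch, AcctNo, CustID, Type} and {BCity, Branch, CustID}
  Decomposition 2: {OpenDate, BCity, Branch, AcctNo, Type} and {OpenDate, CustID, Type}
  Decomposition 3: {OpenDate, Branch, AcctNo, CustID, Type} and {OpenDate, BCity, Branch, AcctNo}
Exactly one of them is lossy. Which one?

Decomposition 1

Decomposition 1: common = {Branch, CustID}, closure = {Branch, AcctNo, CustID} → lossy.
Decomposition 2: common = {OpenDate, Type}, closure = {OpenDate, Branch, AcctNo, CustID, Type} → lossless.
Decomposition 3: common = {OpenDate, Branch, AcctNo}, closure = {OpenDate, Branch, AcctNo, CustID, Type} → lossless.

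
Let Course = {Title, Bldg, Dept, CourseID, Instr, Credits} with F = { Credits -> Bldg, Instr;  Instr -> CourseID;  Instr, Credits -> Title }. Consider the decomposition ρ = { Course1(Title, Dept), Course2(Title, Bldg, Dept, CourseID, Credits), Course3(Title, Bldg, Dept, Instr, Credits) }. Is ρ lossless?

Yes

Chase test. Columns are Title, Bldg, Dept, CourseID, Instr, Credits; row i has aⱼ where attribute j ∈ Coursei, else bᵢⱼ.
Initial tableau (one row per fragment):
  row 1: a1 b12 a3 b14 b15 b16
  row 2: a1 a2 a3 a4 b25 a6
  row 3: a1 a2 a3 b34 a5 a6
Rows 2 and 3 agree on Credits; apply Credits→Bldg, Instr and equate their Bldg, Instr entries.
Rows 2 and 3 agree on Instr; apply Instr→CourseID and equate their CourseID entries.
Row 2 is now all distinguished symbols — the join is lossless.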